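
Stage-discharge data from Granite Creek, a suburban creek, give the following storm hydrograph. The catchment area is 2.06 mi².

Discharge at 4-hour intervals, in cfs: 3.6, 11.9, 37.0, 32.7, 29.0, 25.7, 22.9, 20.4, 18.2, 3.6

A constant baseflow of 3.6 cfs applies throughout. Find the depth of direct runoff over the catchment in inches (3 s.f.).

Direct runoff: 0.0, 8.3, 33.4, 29.1, 25.4, 22.1, 19.3, 16.8, 14.6, 0.0 cfs; ΣQ_DR = 169.0 cfs.
V = ΣQ_DR · Δt = 169.0 × 14400 s = 2.434 × 10^6 ft³.
Over A = 2.06 mi², depth = V / A = 0.509 in.

d ≈ 0.509 in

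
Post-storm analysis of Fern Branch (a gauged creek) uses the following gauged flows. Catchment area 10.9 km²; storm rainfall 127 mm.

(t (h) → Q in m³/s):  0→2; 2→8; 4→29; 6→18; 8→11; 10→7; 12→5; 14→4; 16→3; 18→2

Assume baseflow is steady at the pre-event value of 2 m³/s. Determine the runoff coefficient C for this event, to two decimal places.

ΣQ_DR = 69.00 m³/s; V = ΣQ_DR·Δt = 4.968 × 10^5 m³.
Runoff depth d = V / A = 45.58 mm.
C = d / P = 45.58 / 127 = 0.36.

C ≈ 0.36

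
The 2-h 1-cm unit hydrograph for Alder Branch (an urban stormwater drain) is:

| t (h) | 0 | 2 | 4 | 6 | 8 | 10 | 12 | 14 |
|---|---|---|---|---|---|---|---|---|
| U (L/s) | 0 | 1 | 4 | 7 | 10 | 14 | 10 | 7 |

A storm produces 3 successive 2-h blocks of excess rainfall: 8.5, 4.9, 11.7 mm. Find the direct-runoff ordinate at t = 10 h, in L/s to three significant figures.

By discrete convolution, Q_j = Σ (P_i / 10 mm) · U_{j−i}.
At t = 10 h (j=5): Q = (8.5/10)·14 + (4.9/10)·10 + (11.7/10)·7 = 25.0 L/s.

Q ≈ 25.0 L/s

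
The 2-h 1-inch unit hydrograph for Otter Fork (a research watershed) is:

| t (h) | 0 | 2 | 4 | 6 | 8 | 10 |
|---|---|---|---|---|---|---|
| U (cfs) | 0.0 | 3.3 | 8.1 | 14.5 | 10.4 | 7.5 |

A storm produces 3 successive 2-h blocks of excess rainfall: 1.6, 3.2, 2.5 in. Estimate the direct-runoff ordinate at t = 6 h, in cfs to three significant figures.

Q ≈ 57.4 cfs

By discrete convolution, Q_j = Σ (P_i / 1 in) · U_{j−i}.
At t = 6 h (j=3): Q = (1.6/1)·14.5 + (3.2/1)·8.1 + (2.5/1)·3.3 = 57.4 cfs.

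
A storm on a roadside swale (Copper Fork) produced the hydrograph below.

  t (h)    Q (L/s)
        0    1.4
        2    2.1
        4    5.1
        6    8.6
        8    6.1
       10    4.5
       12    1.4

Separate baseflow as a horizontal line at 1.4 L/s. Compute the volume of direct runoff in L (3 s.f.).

Direct-runoff ordinates (Q − Q_b): 0.0, 0.7, 3.7, 7.2, 4.7, 3.1, 0.0 L/s.
ΣQ_DR = 19.40 L/s.
With Δt = 2 h = 7200 s, V = ΣQ_DR · Δt = 19.40 × 7200 = 1.40 × 10^5 L.

V ≈ 1.40 × 10^5 L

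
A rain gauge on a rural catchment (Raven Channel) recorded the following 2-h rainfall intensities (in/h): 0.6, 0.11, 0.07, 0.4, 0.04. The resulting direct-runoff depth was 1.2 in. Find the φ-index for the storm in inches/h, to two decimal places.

Only the 2 blocks with intensity above φ contribute runoff: 0.6, 0.4 in/h.
Σ(I−φ)·Δt = d  ⇒  (0.6+0.4 − 2φ)·2 = 1.2
φ = (1.000 − 1.2/2) / 2 = 0.20 in/h.

φ ≈ 0.20 in/h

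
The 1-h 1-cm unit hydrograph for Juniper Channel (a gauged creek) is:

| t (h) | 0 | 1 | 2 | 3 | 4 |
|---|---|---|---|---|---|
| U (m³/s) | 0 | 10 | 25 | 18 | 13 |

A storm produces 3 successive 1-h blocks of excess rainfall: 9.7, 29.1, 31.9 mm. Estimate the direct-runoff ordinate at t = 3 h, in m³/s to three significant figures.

Q ≈ 122 m³/s

By discrete convolution, Q_j = Σ (P_i / 10 mm) · U_{j−i}.
At t = 3 h (j=3): Q = (9.7/10)·18 + (29.1/10)·25 + (31.9/10)·10 = 122 m³/s.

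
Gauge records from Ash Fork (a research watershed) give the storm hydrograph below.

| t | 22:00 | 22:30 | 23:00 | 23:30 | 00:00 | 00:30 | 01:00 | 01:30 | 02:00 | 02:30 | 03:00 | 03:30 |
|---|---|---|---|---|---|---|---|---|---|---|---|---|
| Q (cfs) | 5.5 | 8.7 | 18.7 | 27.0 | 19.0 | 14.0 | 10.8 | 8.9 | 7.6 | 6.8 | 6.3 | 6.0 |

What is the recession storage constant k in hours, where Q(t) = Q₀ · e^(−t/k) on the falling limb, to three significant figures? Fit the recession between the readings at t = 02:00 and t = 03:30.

k ≈ 6.35 h

On the falling limb, Q drops from 7.6 to 6.0 cfs between t = 02:00 and t = 03:30 (Δt = 1.5 h).
k = −Δt / ln(Q₂/Q₁) = −1.5 / ln(6.0/7.6) = 6.35 h.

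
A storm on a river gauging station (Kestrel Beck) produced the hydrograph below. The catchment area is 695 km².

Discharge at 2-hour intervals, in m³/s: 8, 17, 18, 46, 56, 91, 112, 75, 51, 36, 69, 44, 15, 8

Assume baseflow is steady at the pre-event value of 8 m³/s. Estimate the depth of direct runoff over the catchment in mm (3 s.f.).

d ≈ 5.53 mm

Direct runoff: 0.0, 9.0, 10.0, 38.0, 48.0, 83.0, 104.0, 67.0, 43.0, 28.0, 61.0, 36.0, 7.0, 0.0 m³/s; ΣQ_DR = 534.0 m³/s.
V = ΣQ_DR · Δt = 534.0 × 7200 s = 3.845 × 10^6 m³.
Over A = 695 km², depth = V / A = 5.53 mm.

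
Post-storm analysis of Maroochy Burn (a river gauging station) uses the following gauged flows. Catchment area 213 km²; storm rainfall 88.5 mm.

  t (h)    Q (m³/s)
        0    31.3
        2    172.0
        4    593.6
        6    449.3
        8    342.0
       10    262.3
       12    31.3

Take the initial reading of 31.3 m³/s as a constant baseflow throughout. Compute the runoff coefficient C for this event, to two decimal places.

ΣQ_DR = 1663 m³/s; V = ΣQ_DR·Δt = 1.197 × 10^7 m³.
Runoff depth d = V / A = 56.20 mm.
C = d / P = 56.20 / 88.5 = 0.64.

C ≈ 0.64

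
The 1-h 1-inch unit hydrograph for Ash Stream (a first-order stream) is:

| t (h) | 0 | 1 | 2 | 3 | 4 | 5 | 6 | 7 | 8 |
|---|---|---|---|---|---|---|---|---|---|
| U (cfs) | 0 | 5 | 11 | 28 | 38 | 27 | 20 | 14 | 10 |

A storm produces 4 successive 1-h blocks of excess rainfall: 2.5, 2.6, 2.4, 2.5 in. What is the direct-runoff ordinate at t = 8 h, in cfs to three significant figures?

Q ≈ 177 cfs

By discrete convolution, Q_j = Σ (P_i / 1 in) · U_{j−i}.
At t = 8 h (j=8): Q = (2.5/1)·10 + (2.6/1)·14 + (2.4/1)·20 + (2.5/1)·27 = 177 cfs.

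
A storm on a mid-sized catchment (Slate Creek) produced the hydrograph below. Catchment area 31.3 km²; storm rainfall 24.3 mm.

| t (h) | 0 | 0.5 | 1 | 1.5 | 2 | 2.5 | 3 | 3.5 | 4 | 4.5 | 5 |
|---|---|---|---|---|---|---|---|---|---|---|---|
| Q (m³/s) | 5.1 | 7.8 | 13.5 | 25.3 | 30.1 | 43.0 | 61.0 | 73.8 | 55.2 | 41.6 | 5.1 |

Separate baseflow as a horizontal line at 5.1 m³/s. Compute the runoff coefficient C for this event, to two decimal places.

ΣQ_DR = 305.4 m³/s; V = ΣQ_DR·Δt = 5.497 × 10^5 m³.
Runoff depth d = V / A = 17.56 mm.
C = d / P = 17.56 / 24.3 = 0.72.

C ≈ 0.72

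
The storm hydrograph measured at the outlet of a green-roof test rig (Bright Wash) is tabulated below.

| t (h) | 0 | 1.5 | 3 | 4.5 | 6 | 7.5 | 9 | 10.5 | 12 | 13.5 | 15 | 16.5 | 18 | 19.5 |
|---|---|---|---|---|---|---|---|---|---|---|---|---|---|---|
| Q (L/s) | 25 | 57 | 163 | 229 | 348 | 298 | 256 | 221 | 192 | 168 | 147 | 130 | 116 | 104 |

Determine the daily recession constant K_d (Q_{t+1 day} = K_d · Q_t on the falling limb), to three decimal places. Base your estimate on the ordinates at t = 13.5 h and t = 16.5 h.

Between t = 13.5 h and t = 16.5 h the flow falls from 168 to 130 L/s over 2×1.5 h = 3 h.
Per-interval ratio K = (130/168)^(1/2) = 0.8797; K_d = K^(24/1.5) = 0.129.

K_d ≈ 0.129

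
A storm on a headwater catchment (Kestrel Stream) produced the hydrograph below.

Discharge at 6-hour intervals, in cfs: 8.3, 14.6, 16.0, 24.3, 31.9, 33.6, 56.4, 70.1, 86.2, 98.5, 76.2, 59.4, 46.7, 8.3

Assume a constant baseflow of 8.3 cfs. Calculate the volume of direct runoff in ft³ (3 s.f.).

V ≈ 1.11 × 10^7 ft³

Direct-runoff ordinates (Q − Q_b): 0.0, 6.3, 7.7, 16.0, 23.6, 25.3, 48.1, 61.8, 77.9, 90.2, 67.9, 51.1, 38.4, 0.0 cfs.
ΣQ_DR = 514.3 cfs.
With Δt = 6 h = 21600 s, V = ΣQ_DR · Δt = 514.3 × 21600 = 1.11 × 10^7 ft³.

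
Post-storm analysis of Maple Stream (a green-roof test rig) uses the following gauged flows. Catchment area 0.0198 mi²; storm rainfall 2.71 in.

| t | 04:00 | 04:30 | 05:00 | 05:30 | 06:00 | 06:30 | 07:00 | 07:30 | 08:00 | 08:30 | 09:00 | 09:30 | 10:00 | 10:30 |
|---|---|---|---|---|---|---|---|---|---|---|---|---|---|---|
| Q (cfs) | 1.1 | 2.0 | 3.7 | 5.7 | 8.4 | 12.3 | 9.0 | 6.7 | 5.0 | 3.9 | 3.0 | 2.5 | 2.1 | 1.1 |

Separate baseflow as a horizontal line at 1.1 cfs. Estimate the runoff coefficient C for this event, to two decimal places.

C ≈ 0.74

ΣQ_DR = 51.10 cfs; V = ΣQ_DR·Δt = 91980 ft³.
Runoff depth d = V / A = 2.000 in.
C = d / P = 2.000 / 2.71 = 0.74.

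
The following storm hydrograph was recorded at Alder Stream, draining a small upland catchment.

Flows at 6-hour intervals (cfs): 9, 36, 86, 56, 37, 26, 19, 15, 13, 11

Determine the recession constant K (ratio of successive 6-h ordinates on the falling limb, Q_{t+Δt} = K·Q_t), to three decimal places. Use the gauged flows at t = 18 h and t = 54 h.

K ≈ 0.762

Using the recession-limb readings at t = 18 h and t = 54 h: Q falls from 56 to 11 cfs over 6 intervals.
K = (Q₂/Q₁)^(1/6) = (11/56)^(1/6) = 0.762.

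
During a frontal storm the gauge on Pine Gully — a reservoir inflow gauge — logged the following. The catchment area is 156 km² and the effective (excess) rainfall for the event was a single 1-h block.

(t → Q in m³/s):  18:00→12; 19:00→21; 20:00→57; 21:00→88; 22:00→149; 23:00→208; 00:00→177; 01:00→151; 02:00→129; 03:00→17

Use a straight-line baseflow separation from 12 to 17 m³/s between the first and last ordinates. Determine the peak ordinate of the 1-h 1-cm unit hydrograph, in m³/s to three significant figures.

U_p ≈ 96.9 m³/s

Direct runoff: 0.00, 8.44, 43.89, 74.33, 134.78, 193.22, 161.67, 135.11, 112.56, 0.00 m³/s; ΣQ_DR = 864.0 m³/s, peak = 193.22 m³/s.
Runoff depth d = ΣQ_DR·Δt / A = 864.0 × 3600 / (156 km²) = 19.94 mm.
The 1-cm UH is the DRH scaled by (10 mm)/d, so U_p = 193.22 × 10/19.94 = 96.9 m³/s.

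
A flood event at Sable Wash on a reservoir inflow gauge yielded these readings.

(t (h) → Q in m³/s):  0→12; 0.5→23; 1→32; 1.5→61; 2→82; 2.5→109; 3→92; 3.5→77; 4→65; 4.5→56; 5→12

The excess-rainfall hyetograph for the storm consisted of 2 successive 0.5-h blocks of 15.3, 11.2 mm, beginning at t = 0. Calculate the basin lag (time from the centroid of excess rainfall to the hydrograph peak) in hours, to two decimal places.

t_L ≈ 2.04 h

Centroid of excess rainfall: t_c = Σ P_i·t̄_i / ΣP_i = 0.4613 h (block centres at 0.25, 0.75 h).
Hydrograph peak occurs at t = 2.5 h, so basin lag t_L = 2.5 − 0.4613 = 2.04 h.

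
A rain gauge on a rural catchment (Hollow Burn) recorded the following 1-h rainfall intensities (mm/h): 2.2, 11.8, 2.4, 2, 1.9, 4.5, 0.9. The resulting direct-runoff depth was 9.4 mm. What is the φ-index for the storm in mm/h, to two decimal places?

Only the 2 blocks with intensity above φ contribute runoff: 11.8, 4.5 mm/h.
Σ(I−φ)·Δt = d  ⇒  (11.8+4.5 − 2φ)·1 = 9.4
φ = (16.30 − 9.4/1) / 2 = 3.45 mm/h.

φ ≈ 3.45 mm/h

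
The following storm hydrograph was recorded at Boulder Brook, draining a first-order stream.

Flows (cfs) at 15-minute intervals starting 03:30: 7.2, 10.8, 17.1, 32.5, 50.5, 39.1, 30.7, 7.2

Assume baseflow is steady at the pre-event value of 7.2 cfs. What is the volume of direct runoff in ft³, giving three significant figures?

V ≈ 1.24 × 10^5 ft³

Direct-runoff ordinates (Q − Q_b): 0.0, 3.6, 9.9, 25.3, 43.3, 31.9, 23.5, 0.0 cfs.
ΣQ_DR = 137.5 cfs.
With Δt = 0.25 h = 900 s, V = ΣQ_DR · Δt = 137.5 × 900 = 1.24 × 10^5 ft³.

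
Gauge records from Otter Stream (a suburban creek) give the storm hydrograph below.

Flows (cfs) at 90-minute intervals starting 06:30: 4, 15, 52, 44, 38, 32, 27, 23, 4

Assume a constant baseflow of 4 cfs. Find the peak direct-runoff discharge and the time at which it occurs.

Subtracting baseflow gives direct-runoff ordinates: 0.0, 11.0, 48.0, 40.0, 34.0, 28.0, 23.0, 19.0, 0.0 cfs.
The maximum is 48.0 cfs, occurring at the reading for t = 09:30.

Q_p = 48.0 cfs at t = 09:30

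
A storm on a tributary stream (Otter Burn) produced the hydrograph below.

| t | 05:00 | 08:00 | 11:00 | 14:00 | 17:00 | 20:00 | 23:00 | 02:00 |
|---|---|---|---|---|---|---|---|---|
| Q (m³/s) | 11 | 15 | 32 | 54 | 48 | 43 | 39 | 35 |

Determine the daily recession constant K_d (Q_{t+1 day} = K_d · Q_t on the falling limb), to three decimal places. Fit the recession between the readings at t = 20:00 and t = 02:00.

K_d ≈ 0.439

Between t = 20:00 and t = 02:00 the flow falls from 43 to 35 m³/s over 2×3 h = 6 h.
Per-interval ratio K = (35/43)^(1/2) = 0.9022; K_d = K^(24/3) = 0.439.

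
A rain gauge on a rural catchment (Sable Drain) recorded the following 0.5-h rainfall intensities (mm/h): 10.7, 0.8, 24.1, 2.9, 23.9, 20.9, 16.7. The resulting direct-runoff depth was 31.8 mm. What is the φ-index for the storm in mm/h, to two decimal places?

Only the 5 blocks with intensity above φ contribute runoff: 10.7, 24.1, 23.9, 20.9, 16.7 mm/h.
Σ(I−φ)·Δt = d  ⇒  (10.7+24.1+23.9+20.9+16.7 − 5φ)·0.5 = 31.8
φ = (96.30 − 31.8/0.5) / 5 = 6.54 mm/h.

φ ≈ 6.54 mm/h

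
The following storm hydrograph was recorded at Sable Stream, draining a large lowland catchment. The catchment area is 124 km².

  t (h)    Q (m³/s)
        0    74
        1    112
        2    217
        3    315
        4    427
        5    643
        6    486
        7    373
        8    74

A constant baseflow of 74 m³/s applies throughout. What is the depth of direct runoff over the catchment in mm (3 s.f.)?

Direct runoff: 0.0, 38.0, 143.0, 241.0, 353.0, 569.0, 412.0, 299.0, 0.0 m³/s; ΣQ_DR = 2055 m³/s.
V = ΣQ_DR · Δt = 2055 × 3600 s = 7.398 × 10^6 m³.
Over A = 124 km², depth = V / A = 59.7 mm.

d ≈ 59.7 mm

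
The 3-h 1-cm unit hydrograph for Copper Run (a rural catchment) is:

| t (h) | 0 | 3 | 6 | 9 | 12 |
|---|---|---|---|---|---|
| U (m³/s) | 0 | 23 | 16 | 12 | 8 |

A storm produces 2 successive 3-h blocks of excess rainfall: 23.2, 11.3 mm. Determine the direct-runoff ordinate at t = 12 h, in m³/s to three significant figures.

By discrete convolution, Q_j = Σ (P_i / 10 mm) · U_{j−i}.
At t = 12 h (j=4): Q = (23.2/10)·8 + (11.3/10)·12 = 32.1 m³/s.

Q ≈ 32.1 m³/s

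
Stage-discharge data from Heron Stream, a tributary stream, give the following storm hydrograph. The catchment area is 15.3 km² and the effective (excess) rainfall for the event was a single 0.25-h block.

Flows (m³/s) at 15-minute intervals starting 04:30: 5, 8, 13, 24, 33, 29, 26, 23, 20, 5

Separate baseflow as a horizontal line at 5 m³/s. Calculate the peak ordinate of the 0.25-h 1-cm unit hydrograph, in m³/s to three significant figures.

U_p ≈ 35.0 m³/s

Direct runoff: 0.0, 3.0, 8.0, 19.0, 28.0, 24.0, 21.0, 18.0, 15.0, 0.0 m³/s; ΣQ_DR = 136.0 m³/s, peak = 28.0 m³/s.
Runoff depth d = ΣQ_DR·Δt / A = 136.0 × 900 / (15.3 km²) = 8.000 mm.
The 1-cm UH is the DRH scaled by (10 mm)/d, so U_p = 28.0 × 10/8.000 = 35.0 m³/s.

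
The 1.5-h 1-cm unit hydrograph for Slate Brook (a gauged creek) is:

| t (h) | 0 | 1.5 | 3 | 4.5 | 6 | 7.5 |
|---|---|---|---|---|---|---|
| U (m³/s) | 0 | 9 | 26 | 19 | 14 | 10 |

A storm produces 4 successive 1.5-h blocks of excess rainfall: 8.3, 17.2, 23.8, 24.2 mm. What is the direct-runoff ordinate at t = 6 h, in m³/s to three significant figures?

Q ≈ 128 m³/s

By discrete convolution, Q_j = Σ (P_i / 10 mm) · U_{j−i}.
At t = 6 h (j=4): Q = (8.3/10)·14 + (17.2/10)·19 + (23.8/10)·26 + (24.2/10)·9 = 128 m³/s.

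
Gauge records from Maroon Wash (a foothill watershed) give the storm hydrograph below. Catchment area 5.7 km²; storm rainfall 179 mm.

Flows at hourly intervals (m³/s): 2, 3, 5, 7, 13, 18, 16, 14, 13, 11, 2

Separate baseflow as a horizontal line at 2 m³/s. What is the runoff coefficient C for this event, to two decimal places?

ΣQ_DR = 82.00 m³/s; V = ΣQ_DR·Δt = 2.952 × 10^5 m³.
Runoff depth d = V / A = 51.79 mm.
C = d / P = 51.79 / 179 = 0.29.

C ≈ 0.29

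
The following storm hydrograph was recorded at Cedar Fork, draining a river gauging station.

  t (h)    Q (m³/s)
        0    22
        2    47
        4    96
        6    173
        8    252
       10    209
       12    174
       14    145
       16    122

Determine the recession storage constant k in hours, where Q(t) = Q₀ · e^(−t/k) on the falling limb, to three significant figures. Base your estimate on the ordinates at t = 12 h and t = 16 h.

On the falling limb, Q drops from 174 to 122 m³/s between t = 12 h and t = 16 h (Δt = 4 h).
k = −Δt / ln(Q₂/Q₁) = −4 / ln(122/174) = 11.3 h.

k ≈ 11.3 h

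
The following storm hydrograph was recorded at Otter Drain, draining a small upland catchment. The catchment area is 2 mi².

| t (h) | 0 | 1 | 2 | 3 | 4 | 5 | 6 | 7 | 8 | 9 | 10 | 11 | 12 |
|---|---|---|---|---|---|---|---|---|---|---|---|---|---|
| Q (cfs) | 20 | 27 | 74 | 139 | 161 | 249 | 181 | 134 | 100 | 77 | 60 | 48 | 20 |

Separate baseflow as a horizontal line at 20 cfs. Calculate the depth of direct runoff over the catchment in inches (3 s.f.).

d ≈ 0.798 in

Direct runoff: 0.0, 7.0, 54.0, 119.0, 141.0, 229.0, 161.0, 114.0, 80.0, 57.0, 40.0, 28.0, 0.0 cfs; ΣQ_DR = 1030 cfs.
V = ΣQ_DR · Δt = 1030 × 3600 s = 3.708 × 10^6 ft³.
Over A = 2 mi², depth = V / A = 0.798 in.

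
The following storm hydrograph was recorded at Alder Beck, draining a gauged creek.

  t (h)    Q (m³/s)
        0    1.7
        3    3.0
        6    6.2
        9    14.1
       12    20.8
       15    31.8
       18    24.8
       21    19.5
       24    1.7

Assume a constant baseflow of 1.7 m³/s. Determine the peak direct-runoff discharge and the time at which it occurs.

Q_p = 30.1 m³/s at t = 15 h

Subtracting baseflow gives direct-runoff ordinates: 0.0, 1.3, 4.5, 12.4, 19.1, 30.1, 23.1, 17.8, 0.0 m³/s.
The maximum is 30.1 m³/s, occurring at the reading for t = 15 h.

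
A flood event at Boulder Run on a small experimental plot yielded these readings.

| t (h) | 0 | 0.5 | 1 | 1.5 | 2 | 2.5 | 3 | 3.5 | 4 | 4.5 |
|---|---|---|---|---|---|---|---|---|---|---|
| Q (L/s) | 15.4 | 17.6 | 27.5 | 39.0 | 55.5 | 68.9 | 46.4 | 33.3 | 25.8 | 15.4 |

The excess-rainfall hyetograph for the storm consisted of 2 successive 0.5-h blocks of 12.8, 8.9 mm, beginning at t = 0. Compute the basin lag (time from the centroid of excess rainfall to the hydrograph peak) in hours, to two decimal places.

t_L ≈ 2.04 h

Centroid of excess rainfall: t_c = Σ P_i·t̄_i / ΣP_i = 0.4551 h (block centres at 0.25, 0.75 h).
Hydrograph peak occurs at t = 2.5 h, so basin lag t_L = 2.5 − 0.4551 = 2.04 h.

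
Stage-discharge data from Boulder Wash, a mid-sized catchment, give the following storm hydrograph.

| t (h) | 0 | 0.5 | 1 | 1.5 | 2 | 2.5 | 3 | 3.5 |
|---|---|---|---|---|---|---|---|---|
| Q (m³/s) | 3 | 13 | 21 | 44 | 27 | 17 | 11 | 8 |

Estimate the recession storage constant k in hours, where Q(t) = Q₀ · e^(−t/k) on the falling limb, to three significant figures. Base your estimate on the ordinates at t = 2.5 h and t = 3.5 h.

On the falling limb, Q drops from 17 to 8 m³/s between t = 2.5 h and t = 3.5 h (Δt = 1 h).
k = −Δt / ln(Q₂/Q₁) = −1 / ln(8/17) = 1.33 h.

k ≈ 1.33 h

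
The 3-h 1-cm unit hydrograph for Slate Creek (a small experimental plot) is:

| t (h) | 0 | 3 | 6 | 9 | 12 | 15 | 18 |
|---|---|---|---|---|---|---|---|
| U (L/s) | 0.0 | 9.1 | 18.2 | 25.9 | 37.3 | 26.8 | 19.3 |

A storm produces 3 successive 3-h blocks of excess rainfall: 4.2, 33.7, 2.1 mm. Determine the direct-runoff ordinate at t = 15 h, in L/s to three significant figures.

Q ≈ 142 L/s

By discrete convolution, Q_j = Σ (P_i / 10 mm) · U_{j−i}.
At t = 15 h (j=5): Q = (4.2/10)·26.8 + (33.7/10)·37.3 + (2.1/10)·25.9 = 142 L/s.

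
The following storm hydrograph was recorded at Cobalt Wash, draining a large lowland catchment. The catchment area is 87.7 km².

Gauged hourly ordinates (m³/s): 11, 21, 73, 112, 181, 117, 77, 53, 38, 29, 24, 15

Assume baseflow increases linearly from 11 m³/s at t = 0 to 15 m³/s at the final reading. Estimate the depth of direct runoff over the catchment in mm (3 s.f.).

d ≈ 24.4 mm

Direct runoff: 0.00, 9.64, 61.27, 99.91, 168.55, 104.18, 63.82, 39.45, 24.09, 14.73, 9.36, 0.00 m³/s; ΣQ_DR = 595.0 m³/s.
V = ΣQ_DR · Δt = 595.0 × 3600 s = 2.142 × 10^6 m³.
Over A = 87.7 km², depth = V / A = 24.4 mm.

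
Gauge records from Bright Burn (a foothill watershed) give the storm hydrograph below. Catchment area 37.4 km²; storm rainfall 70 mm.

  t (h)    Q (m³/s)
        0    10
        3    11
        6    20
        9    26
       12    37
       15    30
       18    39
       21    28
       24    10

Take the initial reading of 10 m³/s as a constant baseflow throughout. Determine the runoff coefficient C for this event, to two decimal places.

C ≈ 0.50

ΣQ_DR = 121.0 m³/s; V = ΣQ_DR·Δt = 1.307 × 10^6 m³.
Runoff depth d = V / A = 34.94 mm.
C = d / P = 34.94 / 70 = 0.50.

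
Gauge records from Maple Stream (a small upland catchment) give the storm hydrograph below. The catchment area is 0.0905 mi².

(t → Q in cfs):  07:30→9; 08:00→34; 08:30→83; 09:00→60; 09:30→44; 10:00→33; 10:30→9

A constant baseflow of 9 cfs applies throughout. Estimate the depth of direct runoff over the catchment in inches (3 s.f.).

d ≈ 1.79 in

Direct runoff: 0.0, 25.0, 74.0, 51.0, 35.0, 24.0, 0.0 cfs; ΣQ_DR = 209.0 cfs.
V = ΣQ_DR · Δt = 209.0 × 1800 s = 3.762 × 10^5 ft³.
Over A = 0.0905 mi², depth = V / A = 1.79 in.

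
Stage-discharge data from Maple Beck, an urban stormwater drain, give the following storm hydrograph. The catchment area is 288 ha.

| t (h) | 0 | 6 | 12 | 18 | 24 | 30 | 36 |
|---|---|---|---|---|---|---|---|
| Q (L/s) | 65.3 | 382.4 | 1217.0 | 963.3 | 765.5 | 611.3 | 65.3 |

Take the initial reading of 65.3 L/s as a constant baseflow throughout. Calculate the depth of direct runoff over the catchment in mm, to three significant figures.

d ≈ 27.1 mm

Direct runoff: 0.0, 317.1, 1151.7, 898.0, 700.2, 546.0, 0.0 L/s; ΣQ_DR = 3613 L/s.
V = ΣQ_DR · Δt = 3613 × 21600 s = 7.804 × 10^7 L.
Over A = 288 ha, depth = V / A = 27.1 mm.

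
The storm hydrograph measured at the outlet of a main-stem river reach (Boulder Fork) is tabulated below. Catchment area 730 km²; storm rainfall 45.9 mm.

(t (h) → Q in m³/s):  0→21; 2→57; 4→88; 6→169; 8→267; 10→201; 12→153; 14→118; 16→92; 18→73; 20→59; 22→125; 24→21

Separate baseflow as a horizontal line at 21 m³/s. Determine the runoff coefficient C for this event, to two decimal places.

ΣQ_DR = 1171 m³/s; V = ΣQ_DR·Δt = 8.431 × 10^6 m³.
Runoff depth d = V / A = 11.55 mm.
C = d / P = 11.55 / 45.9 = 0.25.

C ≈ 0.25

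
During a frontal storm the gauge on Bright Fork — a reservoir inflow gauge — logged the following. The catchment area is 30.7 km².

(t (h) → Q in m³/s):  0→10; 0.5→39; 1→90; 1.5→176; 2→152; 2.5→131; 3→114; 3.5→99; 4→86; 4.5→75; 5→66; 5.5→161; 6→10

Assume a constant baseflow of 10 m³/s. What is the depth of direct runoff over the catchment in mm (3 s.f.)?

d ≈ 63.3 mm

Direct runoff: 0.0, 29.0, 80.0, 166.0, 142.0, 121.0, 104.0, 89.0, 76.0, 65.0, 56.0, 151.0, 0.0 m³/s; ΣQ_DR = 1079 m³/s.
V = ΣQ_DR · Δt = 1079 × 1800 s = 1.942 × 10^6 m³.
Over A = 30.7 km², depth = V / A = 63.3 mm.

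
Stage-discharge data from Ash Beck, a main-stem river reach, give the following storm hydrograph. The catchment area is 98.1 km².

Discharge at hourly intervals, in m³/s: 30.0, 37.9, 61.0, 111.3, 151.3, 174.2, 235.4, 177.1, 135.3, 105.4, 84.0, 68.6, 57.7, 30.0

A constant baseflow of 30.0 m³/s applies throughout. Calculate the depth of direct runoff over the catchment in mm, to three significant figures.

d ≈ 38.1 mm

Direct runoff: 0.0, 7.9, 31.0, 81.3, 121.3, 144.2, 205.4, 147.1, 105.3, 75.4, 54.0, 38.6, 27.7, 0.0 m³/s; ΣQ_DR = 1039 m³/s.
V = ΣQ_DR · Δt = 1039 × 3600 s = 3.741 × 10^6 m³.
Over A = 98.1 km², depth = V / A = 38.1 mm.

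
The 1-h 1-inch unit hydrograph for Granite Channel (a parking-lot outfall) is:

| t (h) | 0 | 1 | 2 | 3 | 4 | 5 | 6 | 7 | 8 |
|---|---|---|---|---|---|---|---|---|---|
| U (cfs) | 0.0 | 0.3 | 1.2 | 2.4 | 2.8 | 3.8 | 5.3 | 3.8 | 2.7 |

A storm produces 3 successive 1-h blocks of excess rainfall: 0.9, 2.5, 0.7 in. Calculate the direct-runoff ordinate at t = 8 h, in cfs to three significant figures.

Q ≈ 15.6 cfs

By discrete convolution, Q_j = Σ (P_i / 1 in) · U_{j−i}.
At t = 8 h (j=8): Q = (0.9/1)·2.7 + (2.5/1)·3.8 + (0.7/1)·5.3 = 15.6 cfs.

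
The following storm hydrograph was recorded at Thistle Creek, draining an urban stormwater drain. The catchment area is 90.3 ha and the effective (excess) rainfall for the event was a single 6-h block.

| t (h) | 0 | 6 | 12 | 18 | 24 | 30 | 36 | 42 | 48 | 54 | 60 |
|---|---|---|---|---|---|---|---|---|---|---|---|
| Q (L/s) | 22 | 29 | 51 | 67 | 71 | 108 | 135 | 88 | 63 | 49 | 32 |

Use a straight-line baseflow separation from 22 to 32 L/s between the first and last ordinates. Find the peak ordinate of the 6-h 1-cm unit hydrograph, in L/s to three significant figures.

U_p ≈ 107 L/s

Direct runoff: 0.00, 6.00, 27.00, 42.00, 45.00, 81.00, 107.00, 59.00, 33.00, 18.00, 0.00 L/s; ΣQ_DR = 418.0 L/s, peak = 107.00 L/s.
Runoff depth d = ΣQ_DR·Δt / A = 418.0 × 21600 / (90.3 ha) = 9.999 mm.
The 1-cm UH is the DRH scaled by (10 mm)/d, so U_p = 107.00 × 10/9.999 = 107 L/s.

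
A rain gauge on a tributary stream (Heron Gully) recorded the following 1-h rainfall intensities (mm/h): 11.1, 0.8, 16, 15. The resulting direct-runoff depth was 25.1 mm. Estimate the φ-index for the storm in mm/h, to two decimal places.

Only the 3 blocks with intensity above φ contribute runoff: 11.1, 16, 15 mm/h.
Σ(I−φ)·Δt = d  ⇒  (11.1+16+15 − 3φ)·1 = 25.1
φ = (42.10 − 25.1/1) / 3 = 5.67 mm/h.

φ ≈ 5.67 mm/h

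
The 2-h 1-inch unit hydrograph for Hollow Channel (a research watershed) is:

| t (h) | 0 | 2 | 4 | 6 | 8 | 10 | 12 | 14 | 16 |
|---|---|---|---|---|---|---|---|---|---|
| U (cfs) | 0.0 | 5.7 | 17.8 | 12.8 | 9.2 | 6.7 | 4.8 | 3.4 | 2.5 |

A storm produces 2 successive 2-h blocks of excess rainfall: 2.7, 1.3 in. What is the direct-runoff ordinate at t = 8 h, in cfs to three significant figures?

Q ≈ 41.5 cfs

By discrete convolution, Q_j = Σ (P_i / 1 in) · U_{j−i}.
At t = 8 h (j=4): Q = (2.7/1)·9.2 + (1.3/1)·12.8 = 41.5 cfs.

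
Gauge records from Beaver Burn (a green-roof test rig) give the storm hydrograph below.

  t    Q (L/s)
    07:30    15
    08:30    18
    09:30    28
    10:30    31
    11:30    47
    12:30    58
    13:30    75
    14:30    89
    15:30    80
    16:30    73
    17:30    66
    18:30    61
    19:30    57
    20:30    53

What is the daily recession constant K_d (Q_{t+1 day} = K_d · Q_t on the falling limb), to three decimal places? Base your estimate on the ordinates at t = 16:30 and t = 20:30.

K_d ≈ 0.146

Between t = 16:30 and t = 20:30 the flow falls from 73 to 53 L/s over 4×1 h = 4 h.
Per-interval ratio K = (53/73)^(1/4) = 0.9231; K_d = K^(24/1) = 0.146.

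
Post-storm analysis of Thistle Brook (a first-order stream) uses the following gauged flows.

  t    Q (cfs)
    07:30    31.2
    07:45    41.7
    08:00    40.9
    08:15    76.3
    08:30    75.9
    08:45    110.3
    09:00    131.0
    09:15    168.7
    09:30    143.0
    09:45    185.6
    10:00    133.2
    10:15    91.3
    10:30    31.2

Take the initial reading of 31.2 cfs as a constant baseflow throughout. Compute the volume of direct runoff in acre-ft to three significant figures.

Direct-runoff ordinates (Q − Q_b): 0.0, 10.5, 9.7, 45.1, 44.7, 79.1, 99.8, 137.5, 111.8, 154.4, 102.0, 60.1, 0.0 cfs.
ΣQ_DR = 854.7 cfs.
With Δt = 0.25 h = 900 s, V = ΣQ_DR · Δt = 854.7 × 900 = 7.69 × 10^5 ft³ = 17.7 acre-ft.

V ≈ 17.7 acre-ft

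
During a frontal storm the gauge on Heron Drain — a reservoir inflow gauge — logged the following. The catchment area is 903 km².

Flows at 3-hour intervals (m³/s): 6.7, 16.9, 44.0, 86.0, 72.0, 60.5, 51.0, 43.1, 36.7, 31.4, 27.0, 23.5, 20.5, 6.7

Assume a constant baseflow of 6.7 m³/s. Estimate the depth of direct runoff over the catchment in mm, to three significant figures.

Direct runoff: 0.0, 10.2, 37.3, 79.3, 65.3, 53.8, 44.3, 36.4, 30.0, 24.7, 20.3, 16.8, 13.8, 0.0 m³/s; ΣQ_DR = 432.2 m³/s.
V = ΣQ_DR · Δt = 432.2 × 10800 s = 4.668 × 10^6 m³.
Over A = 903 km², depth = V / A = 5.17 mm.

d ≈ 5.17 mm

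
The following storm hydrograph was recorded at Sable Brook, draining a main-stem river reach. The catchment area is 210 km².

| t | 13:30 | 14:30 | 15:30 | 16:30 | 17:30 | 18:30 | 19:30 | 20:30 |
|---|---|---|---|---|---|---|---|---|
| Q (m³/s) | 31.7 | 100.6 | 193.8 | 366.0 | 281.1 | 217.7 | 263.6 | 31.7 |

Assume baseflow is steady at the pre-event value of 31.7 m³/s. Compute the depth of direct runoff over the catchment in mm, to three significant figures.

Direct runoff: 0.0, 68.9, 162.1, 334.3, 249.4, 186.0, 231.9, 0.0 m³/s; ΣQ_DR = 1233 m³/s.
V = ΣQ_DR · Δt = 1233 × 3600 s = 4.437 × 10^6 m³.
Over A = 210 km², depth = V / A = 21.1 mm.

d ≈ 21.1 mm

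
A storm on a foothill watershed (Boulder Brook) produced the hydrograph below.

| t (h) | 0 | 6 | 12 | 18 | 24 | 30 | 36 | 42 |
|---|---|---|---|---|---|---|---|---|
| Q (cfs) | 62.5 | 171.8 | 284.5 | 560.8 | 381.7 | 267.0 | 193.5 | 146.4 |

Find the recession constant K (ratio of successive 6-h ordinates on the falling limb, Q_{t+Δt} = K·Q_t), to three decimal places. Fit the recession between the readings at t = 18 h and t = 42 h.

K ≈ 0.715

Using the recession-limb readings at t = 18 h and t = 42 h: Q falls from 560.8 to 146.4 cfs over 4 intervals.
K = (Q₂/Q₁)^(1/4) = (146.4/560.8)^(1/4) = 0.715.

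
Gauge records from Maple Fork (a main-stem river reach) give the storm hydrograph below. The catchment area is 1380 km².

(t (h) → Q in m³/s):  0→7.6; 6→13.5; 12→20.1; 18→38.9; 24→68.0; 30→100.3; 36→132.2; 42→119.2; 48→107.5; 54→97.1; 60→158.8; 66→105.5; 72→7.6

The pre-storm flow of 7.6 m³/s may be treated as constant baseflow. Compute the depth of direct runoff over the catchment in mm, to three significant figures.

Direct runoff: 0.0, 5.9, 12.5, 31.3, 60.4, 92.7, 124.6, 111.6, 99.9, 89.5, 151.2, 97.9, 0.0 m³/s; ΣQ_DR = 877.5 m³/s.
V = ΣQ_DR · Δt = 877.5 × 21600 s = 1.895 × 10^7 m³.
Over A = 1380 km², depth = V / A = 13.7 mm.

d ≈ 13.7 mm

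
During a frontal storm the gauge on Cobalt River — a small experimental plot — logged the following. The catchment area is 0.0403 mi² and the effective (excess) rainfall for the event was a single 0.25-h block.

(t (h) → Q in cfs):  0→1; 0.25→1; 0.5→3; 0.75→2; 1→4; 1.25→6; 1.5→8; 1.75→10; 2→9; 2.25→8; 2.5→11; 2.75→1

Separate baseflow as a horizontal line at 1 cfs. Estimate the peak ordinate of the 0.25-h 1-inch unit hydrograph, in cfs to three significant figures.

Direct runoff: 0.0, 0.0, 2.0, 1.0, 3.0, 5.0, 7.0, 9.0, 8.0, 7.0, 10.0, 0.0 cfs; ΣQ_DR = 52.00 cfs, peak = 10.0 cfs.
Runoff depth d = ΣQ_DR·Δt / A = 52.00 × 900 / (0.0403 mi²) = 0.4999 in.
The 1-inch UH is the DRH scaled by (1 in)/d, so U_p = 10.0 × 1/0.4999 = 20.0 cfs.

U_p ≈ 20.0 cfs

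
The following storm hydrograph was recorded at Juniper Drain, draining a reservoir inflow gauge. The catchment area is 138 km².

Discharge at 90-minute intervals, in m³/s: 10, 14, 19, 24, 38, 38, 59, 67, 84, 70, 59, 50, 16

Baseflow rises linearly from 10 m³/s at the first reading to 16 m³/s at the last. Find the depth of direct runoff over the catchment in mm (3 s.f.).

Direct runoff: 0.00, 3.50, 8.00, 12.50, 26.00, 25.50, 46.00, 53.50, 70.00, 55.50, 44.00, 34.50, 0.00 m³/s; ΣQ_DR = 379.0 m³/s.
V = ΣQ_DR · Δt = 379.0 × 5400 s = 2.047 × 10^6 m³.
Over A = 138 km², depth = V / A = 14.8 mm.

d ≈ 14.8 mm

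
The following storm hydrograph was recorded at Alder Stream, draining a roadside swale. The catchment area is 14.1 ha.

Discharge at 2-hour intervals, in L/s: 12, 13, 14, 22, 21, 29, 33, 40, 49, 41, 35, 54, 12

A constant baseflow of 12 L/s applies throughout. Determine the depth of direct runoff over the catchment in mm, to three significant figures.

Direct runoff: 0.0, 1.0, 2.0, 10.0, 9.0, 17.0, 21.0, 28.0, 37.0, 29.0, 23.0, 42.0, 0.0 L/s; ΣQ_DR = 219.0 L/s.
V = ΣQ_DR · Δt = 219.0 × 7200 s = 1.577 × 10^6 L.
Over A = 14.1 ha, depth = V / A = 11.2 mm.

d ≈ 11.2 mm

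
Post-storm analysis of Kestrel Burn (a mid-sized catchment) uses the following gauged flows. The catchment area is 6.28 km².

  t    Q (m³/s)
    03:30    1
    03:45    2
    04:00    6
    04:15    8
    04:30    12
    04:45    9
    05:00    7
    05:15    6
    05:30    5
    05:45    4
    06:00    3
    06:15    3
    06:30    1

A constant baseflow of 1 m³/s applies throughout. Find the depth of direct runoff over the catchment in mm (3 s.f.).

d ≈ 7.74 mm

Direct runoff: 0.0, 1.0, 5.0, 7.0, 11.0, 8.0, 6.0, 5.0, 4.0, 3.0, 2.0, 2.0, 0.0 m³/s; ΣQ_DR = 54.00 m³/s.
V = ΣQ_DR · Δt = 54.00 × 900 s = 48600 m³.
Over A = 6.28 km², depth = V / A = 7.74 mm.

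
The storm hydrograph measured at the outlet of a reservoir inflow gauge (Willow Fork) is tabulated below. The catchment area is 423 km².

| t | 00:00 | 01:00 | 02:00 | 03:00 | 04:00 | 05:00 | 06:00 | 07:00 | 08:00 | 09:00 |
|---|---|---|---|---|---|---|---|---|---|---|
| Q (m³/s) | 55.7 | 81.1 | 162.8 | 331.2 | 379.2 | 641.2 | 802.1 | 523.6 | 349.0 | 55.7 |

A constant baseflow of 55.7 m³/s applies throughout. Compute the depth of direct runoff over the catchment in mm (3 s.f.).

d ≈ 24.0 mm

Direct runoff: 0.0, 25.4, 107.1, 275.5, 323.5, 585.5, 746.4, 467.9, 293.3, 0.0 m³/s; ΣQ_DR = 2825 m³/s.
V = ΣQ_DR · Δt = 2825 × 3600 s = 1.017 × 10^7 m³.
Over A = 423 km², depth = V / A = 24.0 mm.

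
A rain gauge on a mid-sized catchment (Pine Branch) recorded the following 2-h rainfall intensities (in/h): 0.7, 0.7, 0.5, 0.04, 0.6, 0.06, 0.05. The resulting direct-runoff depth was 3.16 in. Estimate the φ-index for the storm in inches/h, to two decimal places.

Only the 4 blocks with intensity above φ contribute runoff: 0.7, 0.7, 0.5, 0.6 in/h.
Σ(I−φ)·Δt = d  ⇒  (0.7+0.7+0.5+0.6 − 4φ)·2 = 3.16
φ = (2.500 − 3.16/2) / 4 = 0.23 in/h.

φ ≈ 0.23 in/h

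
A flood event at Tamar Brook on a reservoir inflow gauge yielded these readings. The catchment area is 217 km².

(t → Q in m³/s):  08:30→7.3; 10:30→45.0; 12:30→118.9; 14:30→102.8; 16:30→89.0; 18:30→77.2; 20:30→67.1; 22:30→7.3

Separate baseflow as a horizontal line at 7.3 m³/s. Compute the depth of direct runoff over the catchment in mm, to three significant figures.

d ≈ 15.1 mm

Direct runoff: 0.0, 37.7, 111.6, 95.5, 81.7, 69.9, 59.8, 0.0 m³/s; ΣQ_DR = 456.2 m³/s.
V = ΣQ_DR · Δt = 456.2 × 7200 s = 3.285 × 10^6 m³.
Over A = 217 km², depth = V / A = 15.1 mm.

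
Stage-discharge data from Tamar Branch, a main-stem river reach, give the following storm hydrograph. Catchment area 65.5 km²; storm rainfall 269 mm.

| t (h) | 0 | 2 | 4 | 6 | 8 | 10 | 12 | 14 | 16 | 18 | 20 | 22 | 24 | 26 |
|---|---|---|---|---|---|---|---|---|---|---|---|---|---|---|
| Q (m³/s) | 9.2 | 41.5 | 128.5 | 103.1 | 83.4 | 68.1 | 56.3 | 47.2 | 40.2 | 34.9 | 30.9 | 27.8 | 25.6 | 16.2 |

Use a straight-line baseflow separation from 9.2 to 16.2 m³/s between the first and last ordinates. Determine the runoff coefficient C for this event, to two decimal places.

C ≈ 0.22

ΣQ_DR = 535.1 m³/s; V = ΣQ_DR·Δt = 3.853 × 10^6 m³.
Runoff depth d = V / A = 58.82 mm.
C = d / P = 58.82 / 269 = 0.22.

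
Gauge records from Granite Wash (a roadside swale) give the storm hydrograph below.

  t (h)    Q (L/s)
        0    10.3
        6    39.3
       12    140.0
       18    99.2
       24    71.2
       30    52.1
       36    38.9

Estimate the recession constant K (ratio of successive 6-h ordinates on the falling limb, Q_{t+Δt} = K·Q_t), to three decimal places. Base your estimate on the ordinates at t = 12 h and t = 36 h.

Using the recession-limb readings at t = 12 h and t = 36 h: Q falls from 140.0 to 38.9 L/s over 4 intervals.
K = (Q₂/Q₁)^(1/4) = (38.9/140.0)^(1/4) = 0.726.

K ≈ 0.726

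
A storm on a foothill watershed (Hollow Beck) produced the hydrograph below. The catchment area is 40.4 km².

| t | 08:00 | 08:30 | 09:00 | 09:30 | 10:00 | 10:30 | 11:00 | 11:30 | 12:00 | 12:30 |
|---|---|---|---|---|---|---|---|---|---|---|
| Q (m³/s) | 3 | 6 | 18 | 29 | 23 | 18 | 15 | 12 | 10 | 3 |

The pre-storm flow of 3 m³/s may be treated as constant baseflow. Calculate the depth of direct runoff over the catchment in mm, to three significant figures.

Direct runoff: 0.0, 3.0, 15.0, 26.0, 20.0, 15.0, 12.0, 9.0, 7.0, 0.0 m³/s; ΣQ_DR = 107.0 m³/s.
V = ΣQ_DR · Δt = 107.0 × 1800 s = 1.926 × 10^5 m³.
Over A = 40.4 km², depth = V / A = 4.77 mm.

d ≈ 4.77 mm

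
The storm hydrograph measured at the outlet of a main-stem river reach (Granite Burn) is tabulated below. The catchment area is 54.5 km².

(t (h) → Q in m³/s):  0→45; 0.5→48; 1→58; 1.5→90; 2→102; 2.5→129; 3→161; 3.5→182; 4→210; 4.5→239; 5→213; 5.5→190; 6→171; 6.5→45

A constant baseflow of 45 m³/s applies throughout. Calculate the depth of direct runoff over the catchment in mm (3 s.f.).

d ≈ 41.4 mm

Direct runoff: 0.0, 3.0, 13.0, 45.0, 57.0, 84.0, 116.0, 137.0, 165.0, 194.0, 168.0, 145.0, 126.0, 0.0 m³/s; ΣQ_DR = 1253 m³/s.
V = ΣQ_DR · Δt = 1253 × 1800 s = 2.255 × 10^6 m³.
Over A = 54.5 km², depth = V / A = 41.4 mm.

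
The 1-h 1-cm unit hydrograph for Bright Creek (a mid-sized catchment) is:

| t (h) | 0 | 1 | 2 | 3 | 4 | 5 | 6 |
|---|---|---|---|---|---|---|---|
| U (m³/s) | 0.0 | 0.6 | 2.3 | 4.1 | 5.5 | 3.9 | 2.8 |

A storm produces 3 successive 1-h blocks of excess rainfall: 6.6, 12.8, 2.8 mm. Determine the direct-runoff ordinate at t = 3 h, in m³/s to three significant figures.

Q ≈ 5.82 m³/s

By discrete convolution, Q_j = Σ (P_i / 10 mm) · U_{j−i}.
At t = 3 h (j=3): Q = (6.6/10)·4.1 + (12.8/10)·2.3 + (2.8/10)·0.6 = 5.82 m³/s.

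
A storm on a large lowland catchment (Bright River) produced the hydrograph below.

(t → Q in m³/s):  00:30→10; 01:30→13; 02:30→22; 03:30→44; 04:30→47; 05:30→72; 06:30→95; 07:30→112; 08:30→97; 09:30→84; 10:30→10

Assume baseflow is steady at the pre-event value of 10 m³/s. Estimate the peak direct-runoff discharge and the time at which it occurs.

Q_p = 102.0 m³/s at t = 07:30

Subtracting baseflow gives direct-runoff ordinates: 0.0, 3.0, 12.0, 34.0, 37.0, 62.0, 85.0, 102.0, 87.0, 74.0, 0.0 m³/s.
The maximum is 102.0 m³/s, occurring at the reading for t = 07:30.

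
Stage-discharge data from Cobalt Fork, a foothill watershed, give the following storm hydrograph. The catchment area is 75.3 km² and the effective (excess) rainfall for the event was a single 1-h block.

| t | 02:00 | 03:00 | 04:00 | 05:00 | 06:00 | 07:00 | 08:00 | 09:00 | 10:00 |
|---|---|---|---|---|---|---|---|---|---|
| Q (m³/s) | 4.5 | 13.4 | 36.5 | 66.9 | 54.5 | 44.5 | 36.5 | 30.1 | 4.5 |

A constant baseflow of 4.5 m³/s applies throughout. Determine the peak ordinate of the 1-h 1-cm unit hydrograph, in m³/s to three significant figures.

U_p ≈ 52.0 m³/s

Direct runoff: 0.0, 8.9, 32.0, 62.4, 50.0, 40.0, 32.0, 25.6, 0.0 m³/s; ΣQ_DR = 250.9 m³/s, peak = 62.4 m³/s.
Runoff depth d = ΣQ_DR·Δt / A = 250.9 × 3600 / (75.3 km²) = 12.00 mm.
The 1-cm UH is the DRH scaled by (10 mm)/d, so U_p = 62.4 × 10/12.00 = 52.0 m³/s.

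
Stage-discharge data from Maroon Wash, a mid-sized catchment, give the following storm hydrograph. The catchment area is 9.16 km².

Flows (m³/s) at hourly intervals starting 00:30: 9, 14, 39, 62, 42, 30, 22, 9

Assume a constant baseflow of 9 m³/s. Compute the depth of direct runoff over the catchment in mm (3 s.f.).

d ≈ 60.9 mm

Direct runoff: 0.0, 5.0, 30.0, 53.0, 33.0, 21.0, 13.0, 0.0 m³/s; ΣQ_DR = 155.0 m³/s.
V = ΣQ_DR · Δt = 155.0 × 3600 s = 5.580 × 10^5 m³.
Over A = 9.16 km², depth = V / A = 60.9 mm.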